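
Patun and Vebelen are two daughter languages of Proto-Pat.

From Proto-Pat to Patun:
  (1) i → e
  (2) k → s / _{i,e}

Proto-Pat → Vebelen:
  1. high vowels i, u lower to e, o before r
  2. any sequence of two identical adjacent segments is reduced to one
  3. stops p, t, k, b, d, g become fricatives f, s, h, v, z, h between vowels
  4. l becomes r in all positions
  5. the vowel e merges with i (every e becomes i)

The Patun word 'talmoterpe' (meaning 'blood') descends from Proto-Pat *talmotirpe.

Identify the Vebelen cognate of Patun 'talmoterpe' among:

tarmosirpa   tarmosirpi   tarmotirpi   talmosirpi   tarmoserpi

tarmosirpi

Vebelen: start from *talmotirpe.
  rule 1 (pre-rhotic lowering): talmotirpe → talmoterpe
  rule 2: no change — talmoterpe
  rule 3 (intervocalic lenition): talmoterpe → talmoserpe
  rule 4 (unconditioned shift): talmoserpe → tarmoserpe
  rule 5 (vowel merger): tarmoserpe → tarmosirpi
  ⇒ Vebelen tarmosirpi
Only 'tarmosirpi' matches the regular Vebelen development of *talmotirpe.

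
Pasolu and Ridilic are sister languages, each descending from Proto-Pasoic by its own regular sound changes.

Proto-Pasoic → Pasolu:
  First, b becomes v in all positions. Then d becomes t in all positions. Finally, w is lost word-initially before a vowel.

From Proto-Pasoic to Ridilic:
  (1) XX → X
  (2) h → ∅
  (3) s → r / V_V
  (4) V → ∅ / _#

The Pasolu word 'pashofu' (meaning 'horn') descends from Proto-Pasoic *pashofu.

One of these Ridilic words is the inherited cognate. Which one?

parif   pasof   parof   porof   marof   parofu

parof

Ridilic: start from *pashofu.
  rule 1: no change — pashofu
  rule 2 (h-loss): pashofu → pasofu
  rule 3 (rhotacism): pasofu → parofu
  rule 4 (apocope): parofu → parof
  ⇒ Ridilic parof
Only 'parof' matches the regular Ridilic development of *pashofu.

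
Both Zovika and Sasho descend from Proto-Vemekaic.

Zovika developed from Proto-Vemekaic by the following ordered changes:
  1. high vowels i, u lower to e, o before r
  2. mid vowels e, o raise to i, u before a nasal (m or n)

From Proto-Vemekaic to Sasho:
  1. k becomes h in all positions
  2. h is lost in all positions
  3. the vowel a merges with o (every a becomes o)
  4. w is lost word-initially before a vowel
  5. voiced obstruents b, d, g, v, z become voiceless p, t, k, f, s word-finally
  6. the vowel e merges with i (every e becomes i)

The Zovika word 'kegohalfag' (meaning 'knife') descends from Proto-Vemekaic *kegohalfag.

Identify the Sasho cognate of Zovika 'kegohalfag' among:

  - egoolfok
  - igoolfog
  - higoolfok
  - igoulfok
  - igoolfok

Sasho: start from *kegohalfag.
  rule 1 (unconditioned shift): kegohalfag → hegohalfag
  rule 2 (h-loss): hegohalfag → egoalfag
  rule 3 (vowel merger): egoalfag → egoolfog
  rule 4: no change — egoolfog
  rule 5 (final devoicing): egoolfog → egoolfok
  rule 6 (vowel merger): egoolfok → igoolfok
  ⇒ Sasho igoolfok

igoolfok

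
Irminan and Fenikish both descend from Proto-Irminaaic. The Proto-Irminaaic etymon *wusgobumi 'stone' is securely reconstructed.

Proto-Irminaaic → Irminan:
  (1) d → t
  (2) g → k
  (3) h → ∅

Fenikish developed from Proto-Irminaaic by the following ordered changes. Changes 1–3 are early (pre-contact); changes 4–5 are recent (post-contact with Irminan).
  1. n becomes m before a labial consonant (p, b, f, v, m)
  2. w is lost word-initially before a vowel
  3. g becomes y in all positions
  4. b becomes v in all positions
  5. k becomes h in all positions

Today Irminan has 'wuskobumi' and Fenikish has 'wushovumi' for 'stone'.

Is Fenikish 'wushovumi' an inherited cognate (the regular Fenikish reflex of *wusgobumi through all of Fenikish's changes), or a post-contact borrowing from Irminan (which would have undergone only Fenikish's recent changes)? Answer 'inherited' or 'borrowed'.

borrowed

If inherited, *wusgobumi would pass through all of Fenikish's changes:
Fenikish: start from *wusgobumi.
  rule 1: no change — wusgobumi
  rule 2 (glide loss): wusgobumi → usgobumi
  rule 3 (unconditioned shift): usgobumi → usyobumi
  rule 4 (unconditioned shift): usyobumi → usyovumi
  rule 5: no change — usyovumi
  ⇒ Fenikish usyovumi
If borrowed from Irminan 'wuskobumi' after the early changes, it would undergo only the recent ones:
  rule 4 (unconditioned shift): wuskobumi → wuskovumi
  rule 5 (unconditioned shift): wuskovumi → wushovumi
  ⇒ as a loan: wushovumi
Fenikish 'wushovumi' matches the loan outcome 'wushovumi', not the inherited 'usyovumi' — it skipped the early Fenikish changes, so it was borrowed from Irminan.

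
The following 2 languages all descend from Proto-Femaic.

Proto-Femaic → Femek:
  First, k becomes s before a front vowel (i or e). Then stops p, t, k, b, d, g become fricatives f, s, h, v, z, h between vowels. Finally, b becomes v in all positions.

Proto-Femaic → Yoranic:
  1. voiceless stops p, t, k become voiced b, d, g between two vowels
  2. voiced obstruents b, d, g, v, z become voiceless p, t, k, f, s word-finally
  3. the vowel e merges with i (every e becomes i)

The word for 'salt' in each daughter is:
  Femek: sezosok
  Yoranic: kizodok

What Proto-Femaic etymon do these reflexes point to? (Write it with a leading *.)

Position 5: Femek has s, Yoranic has d. Taking the neighbouring segments as reconstructed: Femek s could go back to *t or *s; Yoranic d could go back to *t or *d — the one source consistent with every daughter is *t.
Position 1: Femek has s, Yoranic has k. Taking the neighbouring segments as reconstructed: Femek s could go back to *k or *s; Yoranic k can only go back to *k — the one source consistent with every daughter is *k.
Position 2: Femek has e, Yoranic has i. Femek preserves e here (none of its changes turn any other segment into e), so the proto-segment is *e.
This points to *kezotok. Verify forward in each daughter:
Femek: *kezotok
  kezotok → sezotok   [palatalisation]
  sezotok → sezosok   [intervocalic lenition]
  sezosok (rule 3 does not apply)
  giving Femek sezosok.
Yoranic: *kezotok > kezodok > kizodok  (by intervocalic voicing, vowel merger)
Only *kezotok yields all of Femek sezosok, Yoranic kizodok.

*kezotok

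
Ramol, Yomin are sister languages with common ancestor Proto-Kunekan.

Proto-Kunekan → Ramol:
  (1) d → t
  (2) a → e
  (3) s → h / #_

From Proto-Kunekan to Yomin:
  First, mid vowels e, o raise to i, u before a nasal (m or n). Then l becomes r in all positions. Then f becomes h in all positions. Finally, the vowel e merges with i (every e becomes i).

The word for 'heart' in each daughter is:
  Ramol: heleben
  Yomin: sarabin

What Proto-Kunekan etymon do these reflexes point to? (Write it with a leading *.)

*salaben

Position 3: Ramol has l, Yomin has r. Ramol preserves l here (none of its changes turn any other segment into l), so the proto-segment is *l.
Position 1: Ramol has h, Yomin has s. Yomin preserves s here (none of its changes turn any other segment into s), so the proto-segment is *s.
Position 6: Ramol has e, Yomin has i. Taking the neighbouring segments as reconstructed: Ramol e could go back to *a or *e; Yomin i could go back to *e or *i — the one source consistent with every daughter is *e.
Continuing position by position gives *salaben; check it forward:
Ramol: *salaben > seleben > heleben  (by vowel merger, debuccalisation)
Yomin: start from *salaben.
  rule 1 (pre-nasal raising): salaben → salabin
  rule 2 (unconditioned shift): salabin → sarabin
  rule 3: no change — sarabin
  rule 4: no change — sarabin
  ⇒ Yomin sarabin
*salaben is the unique common source.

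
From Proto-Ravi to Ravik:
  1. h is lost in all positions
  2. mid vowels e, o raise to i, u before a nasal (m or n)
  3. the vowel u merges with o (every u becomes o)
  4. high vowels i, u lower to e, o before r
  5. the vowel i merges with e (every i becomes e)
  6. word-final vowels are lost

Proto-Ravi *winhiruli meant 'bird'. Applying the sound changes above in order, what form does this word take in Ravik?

wenerol

Ravik: *winhiruli
  winhiruli → winiruli   [h-loss]
  winiruli (rule 2 does not apply)
  winiruli → winiroli   [vowel merger]
  winiroli → wineroli   [pre-rhotic lowering]
  wineroli → wenerole   [vowel merger]
  wenerole → wenerol   [apocope]
  giving Ravik wenerol.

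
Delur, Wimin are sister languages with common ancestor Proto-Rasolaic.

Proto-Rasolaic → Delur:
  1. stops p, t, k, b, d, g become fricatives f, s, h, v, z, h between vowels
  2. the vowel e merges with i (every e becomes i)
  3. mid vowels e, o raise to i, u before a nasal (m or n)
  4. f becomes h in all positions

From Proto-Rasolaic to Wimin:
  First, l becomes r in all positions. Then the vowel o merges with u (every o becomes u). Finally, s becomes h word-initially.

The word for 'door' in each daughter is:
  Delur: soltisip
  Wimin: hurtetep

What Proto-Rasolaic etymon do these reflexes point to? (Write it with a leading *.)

*soltetep

Position 6: Delur has s, Wimin has t. Wimin preserves t here (none of its changes turn any other segment into t), so the proto-segment is *t.
Position 5: Delur has i, Wimin has e. Wimin preserves e here (none of its changes turn any other segment into e), so the proto-segment is *e.
This points to *soltetep. Verify forward in each daughter:
Delur: *soltetep > soltesep > soltisip  (by intervocalic lenition, vowel merger)
Wimin: *soltetep > sortetep > surtetep > hurtetep  (by unconditioned shift, vowel merger, debuccalisation)
*soltetep is the unique common source.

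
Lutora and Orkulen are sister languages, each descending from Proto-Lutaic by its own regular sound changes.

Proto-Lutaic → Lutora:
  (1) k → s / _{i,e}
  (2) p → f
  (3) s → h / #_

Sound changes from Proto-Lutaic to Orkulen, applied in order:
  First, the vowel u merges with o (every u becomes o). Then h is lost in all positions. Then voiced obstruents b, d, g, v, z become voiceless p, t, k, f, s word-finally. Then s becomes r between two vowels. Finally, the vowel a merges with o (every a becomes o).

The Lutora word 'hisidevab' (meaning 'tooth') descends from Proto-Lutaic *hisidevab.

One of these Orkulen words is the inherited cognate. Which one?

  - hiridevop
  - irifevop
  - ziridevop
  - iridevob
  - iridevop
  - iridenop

iridevop

Orkulen: start from *hisidevab.
  rule 1: no change — hisidevab
  rule 2 (h-loss): hisidevab → isidevab
  rule 3 (final devoicing): isidevab → isidevap
  rule 4 (rhotacism): isidevap → iridevap
  rule 5 (vowel merger): iridevap → iridevop
  ⇒ Orkulen iridevop
Among the options, 'iridevop' alone shows every Orkulen change applied in order.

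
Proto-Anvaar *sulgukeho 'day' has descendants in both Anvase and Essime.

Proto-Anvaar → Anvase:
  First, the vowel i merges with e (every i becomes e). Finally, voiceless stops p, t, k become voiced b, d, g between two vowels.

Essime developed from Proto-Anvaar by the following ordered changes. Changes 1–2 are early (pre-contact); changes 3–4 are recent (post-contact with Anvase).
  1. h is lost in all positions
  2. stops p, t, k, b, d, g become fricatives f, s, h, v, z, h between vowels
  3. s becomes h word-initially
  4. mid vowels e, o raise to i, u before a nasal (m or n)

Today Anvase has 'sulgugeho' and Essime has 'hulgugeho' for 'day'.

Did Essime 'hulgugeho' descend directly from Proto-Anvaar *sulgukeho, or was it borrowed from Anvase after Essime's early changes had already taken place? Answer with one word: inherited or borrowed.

If inherited, *sulgukeho would pass through all of Essime's changes:
Essime: start from *sulgukeho.
  rule 1 (h-loss): sulgukeho → sulgukeo
  rule 2 (intervocalic lenition): sulgukeo → sulguheo
  rule 3 (debuccalisation): sulguheo → hulguheo
  rule 4: no change — hulguheo
  ⇒ Essime hulguheo
If borrowed from Anvase 'sulgugeho' after the early changes, it would undergo only the recent ones:
  rule 3 (debuccalisation): sulgugeho → hulgugeho
  rule 4 (pre-nasal raising): no change (hulgugeho)
  ⇒ as a loan: hulgugeho
Essime 'hulgugeho' matches the loan outcome 'hulgugeho', not the inherited 'hulguheo' — it skipped the early Essime changes, so it was borrowed from Anvase.

borrowed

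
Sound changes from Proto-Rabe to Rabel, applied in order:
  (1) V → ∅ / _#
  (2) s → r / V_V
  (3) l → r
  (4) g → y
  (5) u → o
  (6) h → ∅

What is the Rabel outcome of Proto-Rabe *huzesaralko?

ozerarark

Rabel: *huzesaralko > huzesaralk > huzeraralk > huzerarark > hozerarark > ozerarark  (by apocope, rhotacism, unconditioned shift, vowel merger, h-loss)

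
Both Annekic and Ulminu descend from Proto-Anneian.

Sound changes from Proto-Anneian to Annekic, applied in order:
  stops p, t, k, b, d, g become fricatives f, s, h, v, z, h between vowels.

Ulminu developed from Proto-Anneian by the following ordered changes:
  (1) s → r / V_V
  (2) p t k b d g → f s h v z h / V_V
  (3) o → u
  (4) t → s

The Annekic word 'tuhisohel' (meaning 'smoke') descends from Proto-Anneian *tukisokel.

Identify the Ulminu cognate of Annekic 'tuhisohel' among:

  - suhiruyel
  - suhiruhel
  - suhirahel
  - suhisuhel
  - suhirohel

suhiruhel

Ulminu: *tukisokel > tukirokel > tuhirohel > tuhiruhel > suhiruhel  (by rhotacism, intervocalic lenition, vowel merger, unconditioned shift)
The other candidates each miss or misapply at least one Ulminu change.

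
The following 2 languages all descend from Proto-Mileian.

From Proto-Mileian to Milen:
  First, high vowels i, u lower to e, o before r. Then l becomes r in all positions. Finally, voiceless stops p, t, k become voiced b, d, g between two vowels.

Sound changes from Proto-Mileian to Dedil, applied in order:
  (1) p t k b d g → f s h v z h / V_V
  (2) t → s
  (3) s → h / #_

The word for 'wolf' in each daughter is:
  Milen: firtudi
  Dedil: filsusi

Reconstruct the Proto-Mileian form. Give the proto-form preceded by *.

Position 6: Milen has d, Dedil has s. Taking the neighbouring segments as reconstructed: Milen d could go back to *t or *d; Dedil s could go back to *t or *s — the one source consistent with every daughter is *t.
Position 4: Milen has t, Dedil has s. Milen preserves t here (none of its changes turn any other segment into t), so the proto-segment is *t.
Position 3: Milen has r, Dedil has l. Dedil preserves l here (none of its changes turn any other segment into l), so the proto-segment is *l.
Verify the candidate proto-form against each daughter:
Milen: start from *filtuti.
  rule 1: no change — filtuti
  rule 2 (unconditioned shift): filtuti → firtuti
  rule 3 (intervocalic voicing): firtuti → firtudi
  ⇒ Milen firtudi
Dedil: start from *filtuti.
  rule 1 (intervocalic lenition): filtuti → filtusi
  rule 2 (unconditioned shift): filtusi → filsusi
  rule 3: no change — filsusi
  ⇒ Dedil filsusi
No other proto-form is consistent with every reflex, so the reconstruction is *filtuti.

*filtuti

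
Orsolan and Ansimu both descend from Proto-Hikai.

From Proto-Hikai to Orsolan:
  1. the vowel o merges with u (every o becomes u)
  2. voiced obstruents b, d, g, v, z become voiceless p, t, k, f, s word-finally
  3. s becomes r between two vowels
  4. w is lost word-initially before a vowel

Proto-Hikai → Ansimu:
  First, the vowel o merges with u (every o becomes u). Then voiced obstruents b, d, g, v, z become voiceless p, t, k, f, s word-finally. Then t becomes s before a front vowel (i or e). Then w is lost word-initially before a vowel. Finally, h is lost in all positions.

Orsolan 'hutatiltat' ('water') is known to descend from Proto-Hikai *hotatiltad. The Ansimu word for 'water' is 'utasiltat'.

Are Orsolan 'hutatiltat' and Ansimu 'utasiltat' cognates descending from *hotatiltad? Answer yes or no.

yes

Derive the expected Ansimu reflex of *hotatiltad:
Ansimu: *hotatiltad > hutatiltad > hutatiltat > hutasiltat > utasiltat  (by vowel merger, final devoicing, palatalisation, h-loss)
Ansimu 'utasiltat' matches the regular reflex exactly, so the pair is cognate.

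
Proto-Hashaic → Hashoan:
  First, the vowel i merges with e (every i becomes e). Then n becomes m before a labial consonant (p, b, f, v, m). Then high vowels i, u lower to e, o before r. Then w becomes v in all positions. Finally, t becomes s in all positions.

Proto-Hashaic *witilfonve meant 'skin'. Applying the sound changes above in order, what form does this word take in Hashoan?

Hashoan: *witilfonve > wetelfonve > wetelfomve > vetelfomve > veselfomve  (by vowel merger, nasal place assimilation, unconditioned shift, unconditioned shift)

veselfomve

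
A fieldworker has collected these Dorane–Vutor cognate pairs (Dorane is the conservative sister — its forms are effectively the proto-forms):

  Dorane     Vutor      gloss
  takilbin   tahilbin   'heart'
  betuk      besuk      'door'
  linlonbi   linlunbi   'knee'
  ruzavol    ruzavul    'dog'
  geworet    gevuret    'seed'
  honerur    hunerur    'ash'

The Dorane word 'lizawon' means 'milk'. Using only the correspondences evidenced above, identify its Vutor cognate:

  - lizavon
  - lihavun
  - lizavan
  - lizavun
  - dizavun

geworet ~ gevuret — Dorane w corresponds to Vutor v between vowels (before a back vowel).
linlonbi ~ linlunbi, honerur ~ hunerur — Dorane o corresponds to Vutor u after a consonant, before a nasal.
Applying these to Dorane 'lizawon':
  lizawon → lizavon   (w→v between vowels (before a back vowel))
  lizavon → lizavun   (o→u after a consonant, before a nasal)
So the Vutor cognate is 'lizavun'.

lizavun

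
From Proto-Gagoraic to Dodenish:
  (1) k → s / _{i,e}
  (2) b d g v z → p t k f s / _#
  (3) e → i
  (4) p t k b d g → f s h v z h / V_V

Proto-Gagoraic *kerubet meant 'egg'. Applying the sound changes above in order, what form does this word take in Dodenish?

siruvit

Dodenish: start from *kerubet.
  rule 1 (palatalisation): kerubet → serubet
  rule 2: no change — serubet
  rule 3 (vowel merger): serubet → sirubit
  rule 4 (intervocalic lenition): sirubit → siruvit
  ⇒ Dodenish siruvit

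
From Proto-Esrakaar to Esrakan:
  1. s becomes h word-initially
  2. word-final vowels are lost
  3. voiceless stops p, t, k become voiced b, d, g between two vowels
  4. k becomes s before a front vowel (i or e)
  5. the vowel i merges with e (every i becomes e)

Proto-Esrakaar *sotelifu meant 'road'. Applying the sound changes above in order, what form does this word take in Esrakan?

hodelef

Esrakan: *sotelifu
  sotelifu → hotelifu   [debuccalisation]
  hotelifu → hotelif   [apocope]
  hotelif → hodelif   [intervocalic voicing]
  hodelif (rule 4 does not apply)
  hodelif → hodelef   [vowel merger]
  giving Esrakan hodelef.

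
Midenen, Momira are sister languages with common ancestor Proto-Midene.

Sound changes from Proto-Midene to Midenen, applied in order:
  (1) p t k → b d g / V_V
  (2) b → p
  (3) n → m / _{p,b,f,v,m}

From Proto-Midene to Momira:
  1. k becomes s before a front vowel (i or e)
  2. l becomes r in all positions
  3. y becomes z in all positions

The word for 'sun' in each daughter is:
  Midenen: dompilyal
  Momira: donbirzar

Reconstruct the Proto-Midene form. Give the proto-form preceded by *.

Position 3: Midenen has m, Momira has n. Momira preserves n here (none of its changes turn any other segment into n), so the proto-segment is *n.
Position 6: Midenen has l, Momira has r. Midenen preserves l here (none of its changes turn any other segment into l), so the proto-segment is *l.
Position 4: Midenen has p, Momira has b. Momira preserves b here (none of its changes turn any other segment into b), so the proto-segment is *b.
Continuing position by position gives *donbilyal; check it forward:
Midenen: *donbilyal
  donbilyal (rule 1 does not apply)
  donbilyal → donpilyal   [unconditioned shift]
  donpilyal → dompilyal   [nasal place assimilation]
  giving Midenen dompilyal.
Momira: *donbilyal
  donbilyal (rule 1 does not apply)
  donbilyal → donbiryar   [unconditioned shift]
  donbiryar → donbirzar   [unconditioned shift]
  giving Momira donbirzar.
*donbilyal is the unique common source.

*donbilyal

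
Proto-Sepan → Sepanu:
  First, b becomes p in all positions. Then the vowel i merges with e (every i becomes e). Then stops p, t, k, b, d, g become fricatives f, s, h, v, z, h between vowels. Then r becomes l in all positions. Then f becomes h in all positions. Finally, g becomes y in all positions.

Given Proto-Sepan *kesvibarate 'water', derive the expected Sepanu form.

kesvehalase

Sepanu: *kesvibarate
  kesvibarate → kesviparate   [unconditioned shift]
  kesviparate → kesveparate   [vowel merger]
  kesveparate → kesvefarase   [intervocalic lenition]
  kesvefarase → kesvefalase   [unconditioned shift]
  kesvefalase → kesvehalase   [unconditioned shift]
  kesvehalase (rule 6 does not apply)
  giving Sepanu kesvehalase.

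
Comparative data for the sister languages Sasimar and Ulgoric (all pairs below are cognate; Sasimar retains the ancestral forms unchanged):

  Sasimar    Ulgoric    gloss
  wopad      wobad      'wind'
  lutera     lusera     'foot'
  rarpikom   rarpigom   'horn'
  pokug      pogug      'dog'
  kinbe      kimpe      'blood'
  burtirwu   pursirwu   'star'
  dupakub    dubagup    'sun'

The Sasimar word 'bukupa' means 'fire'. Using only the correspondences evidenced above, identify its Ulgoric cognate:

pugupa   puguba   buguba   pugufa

puguba

burtirwu ~ pursirwu — Sasimar b corresponds to Ulgoric p word-initially before a back vowel.
pokug ~ pogug, dupakub ~ dubagup — Sasimar k corresponds to Ulgoric g between vowels (before a back vowel).
wopad ~ wobad, dupakub ~ dubagup — Sasimar p corresponds to Ulgoric b between vowels (before a back vowel).
Applying these to Sasimar 'bukupa':
  bukupa → pukupa   (b→p word-initially before a back vowel)
  pukupa → pugupa   (k→g between vowels (before a back vowel))
  pugupa → puguba   (p→b between vowels (before a back vowel))
So the Ulgoric cognate is 'puguba'.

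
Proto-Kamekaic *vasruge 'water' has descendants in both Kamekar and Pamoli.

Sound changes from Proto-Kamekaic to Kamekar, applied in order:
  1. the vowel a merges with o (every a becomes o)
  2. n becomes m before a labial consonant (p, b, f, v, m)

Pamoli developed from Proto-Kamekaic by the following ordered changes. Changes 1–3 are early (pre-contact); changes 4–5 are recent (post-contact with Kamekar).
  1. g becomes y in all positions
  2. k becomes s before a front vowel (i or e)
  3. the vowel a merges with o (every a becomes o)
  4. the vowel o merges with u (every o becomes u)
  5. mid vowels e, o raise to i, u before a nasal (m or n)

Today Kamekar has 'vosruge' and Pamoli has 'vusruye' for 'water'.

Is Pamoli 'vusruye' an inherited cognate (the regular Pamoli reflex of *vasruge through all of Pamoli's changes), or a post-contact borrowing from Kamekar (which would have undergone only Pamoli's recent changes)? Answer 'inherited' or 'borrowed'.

If inherited, *vasruge would pass through all of Pamoli's changes:
Pamoli: *vasruge > vasruye > vosruye > vusruye  (by unconditioned shift, vowel merger, vowel merger)
If borrowed from Kamekar 'vosruge' after the early changes, it would undergo only the recent ones:
  rule 4 (vowel merger): vosruge → vusruge
  rule 5 (pre-nasal raising): no change (vusruge)
  ⇒ as a loan: vusruge
Pamoli 'vusruye' matches the inherited outcome exactly, so it is an inherited cognate, not a loan.

inherited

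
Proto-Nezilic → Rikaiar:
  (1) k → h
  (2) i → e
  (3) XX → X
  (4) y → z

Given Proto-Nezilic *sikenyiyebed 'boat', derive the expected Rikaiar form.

sehenzezebed

Rikaiar: start from *sikenyiyebed.
  rule 1 (unconditioned shift): sikenyiyebed → sihenyiyebed
  rule 2 (vowel merger): sihenyiyebed → sehenyeyebed
  rule 3: no change — sehenyeyebed
  rule 4 (unconditioned shift): sehenyeyebed → sehenzezebed
  ⇒ Rikaiar sehenzezebed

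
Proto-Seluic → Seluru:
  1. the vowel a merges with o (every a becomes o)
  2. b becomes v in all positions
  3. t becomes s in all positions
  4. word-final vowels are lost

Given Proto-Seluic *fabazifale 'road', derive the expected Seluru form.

Seluru: start from *fabazifale.
  rule 1 (vowel merger): fabazifale → fobozifole
  rule 2 (unconditioned shift): fobozifole → fovozifole
  rule 3: no change — fovozifole
  rule 4 (apocope): fovozifole → fovozifol
  ⇒ Seluru fovozifol

fovozifol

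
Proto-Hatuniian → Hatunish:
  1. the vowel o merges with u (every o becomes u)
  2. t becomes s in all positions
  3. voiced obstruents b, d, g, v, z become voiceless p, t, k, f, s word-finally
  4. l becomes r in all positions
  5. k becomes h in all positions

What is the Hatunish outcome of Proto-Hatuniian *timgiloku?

simgiruhu

Hatunish: *timgiloku > timgiluku > simgiluku > simgiruku > simgiruhu  (by vowel merger, unconditioned shift, unconditioned shift, unconditioned shift)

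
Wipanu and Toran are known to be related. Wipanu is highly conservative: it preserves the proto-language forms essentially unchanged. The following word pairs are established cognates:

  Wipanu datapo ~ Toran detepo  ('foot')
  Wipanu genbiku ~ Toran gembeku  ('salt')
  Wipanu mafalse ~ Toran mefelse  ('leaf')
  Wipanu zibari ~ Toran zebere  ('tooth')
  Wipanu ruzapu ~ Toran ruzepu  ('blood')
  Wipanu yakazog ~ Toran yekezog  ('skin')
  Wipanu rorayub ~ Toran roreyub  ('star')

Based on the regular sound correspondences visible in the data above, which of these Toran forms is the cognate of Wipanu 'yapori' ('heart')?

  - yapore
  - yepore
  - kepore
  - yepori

datapo ~ detepo, ruzapu ~ ruzepu — Wipanu a corresponds to Toran e after a consonant, before a labial obstruent.
zibari ~ zebere — Wipanu i corresponds to Toran e word-finally.
Applying these to Wipanu 'yapori':
  yapori → yepori   (a→e after a consonant, before a labial obstruent)
  yepori → yepore   (i→e word-finally)
So the Toran cognate is 'yepore'.

yepore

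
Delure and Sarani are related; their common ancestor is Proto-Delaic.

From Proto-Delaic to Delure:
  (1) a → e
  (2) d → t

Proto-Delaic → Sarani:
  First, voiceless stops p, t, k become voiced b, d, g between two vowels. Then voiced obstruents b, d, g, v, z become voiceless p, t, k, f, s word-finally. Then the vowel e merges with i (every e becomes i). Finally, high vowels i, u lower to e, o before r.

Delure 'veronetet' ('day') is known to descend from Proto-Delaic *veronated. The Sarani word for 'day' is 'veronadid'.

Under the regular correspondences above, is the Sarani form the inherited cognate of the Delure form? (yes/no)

no

Derive the expected Sarani reflex of *veronated:
Sarani: *veronated > veronaded > veronadet > vironadit > veronadit  (by intervocalic voicing, final devoicing, vowel merger, pre-rhotic lowering)
The regular Sarani reflex would be 'veronadit', but the attested form is 'veronadid'. The correspondence is irregular, so they are not cognates (the Sarani form has a different source).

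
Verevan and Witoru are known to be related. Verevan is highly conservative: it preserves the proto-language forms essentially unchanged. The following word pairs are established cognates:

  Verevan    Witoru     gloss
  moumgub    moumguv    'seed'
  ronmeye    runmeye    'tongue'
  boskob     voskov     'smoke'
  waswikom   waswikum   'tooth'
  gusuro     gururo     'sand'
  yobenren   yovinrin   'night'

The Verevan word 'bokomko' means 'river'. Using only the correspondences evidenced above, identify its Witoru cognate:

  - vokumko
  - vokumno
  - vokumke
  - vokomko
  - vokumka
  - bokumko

vokumko

boskob ~ voskov — Verevan b corresponds to Witoru v word-initially before a back vowel.
waswikom ~ waswikum — Verevan o corresponds to Witoru u after a consonant, before a nasal.
Applying these to Verevan 'bokomko':
  bokomko → vokomko   (b→v word-initially before a back vowel)
  vokomko → vokumko   (o→u after a consonant, before a nasal)
So the Witoru cognate is 'vokumko'.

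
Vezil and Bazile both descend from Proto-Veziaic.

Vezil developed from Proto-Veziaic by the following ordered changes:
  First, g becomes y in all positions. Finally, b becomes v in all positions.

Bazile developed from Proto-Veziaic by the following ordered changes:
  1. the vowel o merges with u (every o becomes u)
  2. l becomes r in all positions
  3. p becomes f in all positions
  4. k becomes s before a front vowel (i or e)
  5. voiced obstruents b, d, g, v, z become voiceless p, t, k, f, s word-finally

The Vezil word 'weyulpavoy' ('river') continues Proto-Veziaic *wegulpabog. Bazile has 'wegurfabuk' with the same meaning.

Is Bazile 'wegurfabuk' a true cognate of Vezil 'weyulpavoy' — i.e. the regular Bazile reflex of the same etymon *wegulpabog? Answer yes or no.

yes

Derive the expected Bazile reflex of *wegulpabog:
Bazile: *wegulpabog
  wegulpabog → wegulpabug   [vowel merger]
  wegulpabug → wegurpabug   [unconditioned shift]
  wegurpabug → wegurfabug   [unconditioned shift]
  wegurfabug (rule 4 does not apply)
  wegurfabug → wegurfabuk   [final devoicing]
  giving Bazile wegurfabuk.
Bazile 'wegurfabuk' matches the regular reflex exactly, so the pair is cognate.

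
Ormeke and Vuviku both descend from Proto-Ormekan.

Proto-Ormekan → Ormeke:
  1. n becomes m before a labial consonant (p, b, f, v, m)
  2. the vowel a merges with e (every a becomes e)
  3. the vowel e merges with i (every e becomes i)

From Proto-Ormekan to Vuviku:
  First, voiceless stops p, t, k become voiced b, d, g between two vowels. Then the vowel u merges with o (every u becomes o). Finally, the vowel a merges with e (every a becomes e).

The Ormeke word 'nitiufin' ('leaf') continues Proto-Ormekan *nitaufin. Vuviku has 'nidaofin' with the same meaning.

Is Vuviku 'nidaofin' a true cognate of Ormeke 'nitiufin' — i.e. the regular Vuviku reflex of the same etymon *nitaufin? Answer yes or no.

no

Derive the expected Vuviku reflex of *nitaufin:
Vuviku: *nitaufin > nidaufin > nidaofin > nideofin  (by intervocalic voicing, vowel merger, vowel merger)
The regular Vuviku reflex would be 'nideofin', but the attested form is 'nidaofin'. The correspondence is irregular, so they are not cognates (the Vuviku form has a different source).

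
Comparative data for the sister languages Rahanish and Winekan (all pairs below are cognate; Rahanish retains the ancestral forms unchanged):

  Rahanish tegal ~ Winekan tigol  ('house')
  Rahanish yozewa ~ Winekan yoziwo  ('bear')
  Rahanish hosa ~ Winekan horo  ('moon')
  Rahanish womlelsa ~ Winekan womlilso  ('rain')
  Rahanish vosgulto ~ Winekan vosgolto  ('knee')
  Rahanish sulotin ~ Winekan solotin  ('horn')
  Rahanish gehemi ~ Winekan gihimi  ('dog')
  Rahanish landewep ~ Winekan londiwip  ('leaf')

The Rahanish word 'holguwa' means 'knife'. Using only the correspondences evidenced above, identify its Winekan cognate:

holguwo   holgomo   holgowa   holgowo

vosgulto ~ vosgolto, sulotin ~ solotin — Rahanish u corresponds to Winekan o after a consonant, before a consonant other than r, m, n, p, b, f, v.
yozewa ~ yoziwo, hosa ~ horo — Rahanish a corresponds to Winekan o word-finally.
Applying these to Rahanish 'holguwa':
  holguwa → holgowa   (u→o after a consonant, before a consonant other than r, m, n, p, b, f, v)
  holgowa → holgowo   (a→o word-finally)
So the Winekan cognate is 'holgowo'.

holgowo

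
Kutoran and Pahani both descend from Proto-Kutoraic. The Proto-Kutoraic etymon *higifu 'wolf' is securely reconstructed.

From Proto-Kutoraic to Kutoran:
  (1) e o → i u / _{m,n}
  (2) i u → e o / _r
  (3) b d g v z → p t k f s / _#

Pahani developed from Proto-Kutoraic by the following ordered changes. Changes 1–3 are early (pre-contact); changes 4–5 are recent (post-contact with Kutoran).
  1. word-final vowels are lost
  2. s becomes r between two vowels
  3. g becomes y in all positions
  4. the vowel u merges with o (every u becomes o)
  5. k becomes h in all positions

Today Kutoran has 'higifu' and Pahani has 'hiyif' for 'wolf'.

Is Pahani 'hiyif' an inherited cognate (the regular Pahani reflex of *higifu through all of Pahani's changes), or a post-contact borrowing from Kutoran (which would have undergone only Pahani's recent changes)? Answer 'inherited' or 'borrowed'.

inherited

If inherited, *higifu would pass through all of Pahani's changes:
Pahani: *higifu
  higifu → higif   [apocope]
  higif (rule 2 does not apply)
  higif → hiyif   [unconditioned shift]
  hiyif (rule 4 does not apply)
  hiyif (rule 5 does not apply)
  giving Pahani hiyif.
If borrowed from Kutoran 'higifu' after the early changes, it would undergo only the recent ones:
  rule 4 (vowel merger): higifu → higifo
  rule 5 (unconditioned shift): no change (higifo)
  ⇒ as a loan: higifo
Pahani 'hiyif' matches the inherited outcome exactly, so it is an inherited cognate, not a loan.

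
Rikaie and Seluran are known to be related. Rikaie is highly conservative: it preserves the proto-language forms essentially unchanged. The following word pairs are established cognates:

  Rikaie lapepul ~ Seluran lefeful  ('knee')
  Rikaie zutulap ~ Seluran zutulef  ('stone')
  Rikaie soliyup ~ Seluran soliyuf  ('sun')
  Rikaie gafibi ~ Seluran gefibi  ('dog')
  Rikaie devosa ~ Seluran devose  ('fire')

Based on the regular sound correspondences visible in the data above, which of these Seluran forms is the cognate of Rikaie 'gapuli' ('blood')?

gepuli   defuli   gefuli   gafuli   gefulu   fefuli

gefuli

lapepul ~ lefeful, zutulap ~ zutulef — Rikaie a corresponds to Seluran e after a consonant, before a labial obstruent.
lapepul ~ lefeful — Rikaie p corresponds to Seluran f between vowels (before a back vowel).
Applying these to Rikaie 'gapuli':
  gapuli → gepuli   (a→e after a consonant, before a labial obstruent)
  gepuli → gefuli   (p→f between vowels (before a back vowel))
So the Seluran cognate is 'gefuli'.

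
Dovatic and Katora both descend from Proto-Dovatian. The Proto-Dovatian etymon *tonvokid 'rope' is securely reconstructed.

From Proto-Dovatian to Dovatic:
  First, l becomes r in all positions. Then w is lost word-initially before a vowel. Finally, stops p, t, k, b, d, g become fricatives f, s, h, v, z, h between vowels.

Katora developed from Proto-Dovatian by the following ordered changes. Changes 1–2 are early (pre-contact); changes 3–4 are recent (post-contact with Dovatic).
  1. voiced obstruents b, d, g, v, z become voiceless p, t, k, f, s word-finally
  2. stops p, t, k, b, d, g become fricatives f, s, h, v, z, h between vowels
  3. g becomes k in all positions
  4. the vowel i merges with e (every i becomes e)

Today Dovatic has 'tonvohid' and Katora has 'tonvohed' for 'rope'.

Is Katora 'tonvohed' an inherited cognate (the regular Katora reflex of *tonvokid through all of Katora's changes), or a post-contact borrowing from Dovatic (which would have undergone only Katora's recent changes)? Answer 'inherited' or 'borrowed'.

borrowed

If inherited, *tonvokid would pass through all of Katora's changes:
Katora: *tonvokid > tonvokit > tonvohit > tonvohet  (by final devoicing, intervocalic lenition, vowel merger)
If borrowed from Dovatic 'tonvohid' after the early changes, it would undergo only the recent ones:
  rule 3 (unconditioned shift): no change (tonvohid)
  rule 4 (vowel merger): tonvohid → tonvohed
  ⇒ as a loan: tonvohed
Katora 'tonvohed' matches the loan outcome 'tonvohed', not the inherited 'tonvohet' — it skipped the early Katora changes, so it was borrowed from Dovatic.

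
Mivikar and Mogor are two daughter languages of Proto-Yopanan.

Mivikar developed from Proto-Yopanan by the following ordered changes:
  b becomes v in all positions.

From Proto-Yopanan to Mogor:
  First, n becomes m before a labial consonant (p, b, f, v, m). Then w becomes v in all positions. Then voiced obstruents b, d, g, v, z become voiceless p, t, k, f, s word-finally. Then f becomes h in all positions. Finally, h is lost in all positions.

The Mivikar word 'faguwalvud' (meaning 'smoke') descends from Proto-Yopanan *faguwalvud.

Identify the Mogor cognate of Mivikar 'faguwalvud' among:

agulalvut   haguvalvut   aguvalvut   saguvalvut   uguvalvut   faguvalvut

Mogor: start from *faguwalvud.
  rule 1: no change — faguwalvud
  rule 2 (unconditioned shift): faguwalvud → faguvalvud
  rule 3 (final devoicing): faguvalvud → faguvalvut
  rule 4 (unconditioned shift): faguvalvut → haguvalvut
  rule 5 (h-loss): haguvalvut → aguvalvut
  ⇒ Mogor aguvalvut
Only 'aguvalvut' matches the regular Mogor development of *faguwalvud.

aguvalvut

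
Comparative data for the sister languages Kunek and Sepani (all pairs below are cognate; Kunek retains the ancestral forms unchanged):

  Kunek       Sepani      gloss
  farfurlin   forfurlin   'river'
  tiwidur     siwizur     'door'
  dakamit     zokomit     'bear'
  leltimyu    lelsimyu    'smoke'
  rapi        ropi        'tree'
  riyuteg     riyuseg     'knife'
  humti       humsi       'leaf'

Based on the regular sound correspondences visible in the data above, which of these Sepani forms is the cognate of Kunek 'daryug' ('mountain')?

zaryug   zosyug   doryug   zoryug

dakamit ~ zokomit — Kunek d corresponds to Sepani z word-initially before a back vowel.
farfurlin ~ forfurlin — Kunek a corresponds to Sepani o after a consonant, before r.
Applying these to Kunek 'daryug':
  daryug → zaryug   (d→z word-initially before a back vowel)
  zaryug → zoryug   (a→o after a consonant, before r)
So the Sepani cognate is 'zoryug'.

zoryug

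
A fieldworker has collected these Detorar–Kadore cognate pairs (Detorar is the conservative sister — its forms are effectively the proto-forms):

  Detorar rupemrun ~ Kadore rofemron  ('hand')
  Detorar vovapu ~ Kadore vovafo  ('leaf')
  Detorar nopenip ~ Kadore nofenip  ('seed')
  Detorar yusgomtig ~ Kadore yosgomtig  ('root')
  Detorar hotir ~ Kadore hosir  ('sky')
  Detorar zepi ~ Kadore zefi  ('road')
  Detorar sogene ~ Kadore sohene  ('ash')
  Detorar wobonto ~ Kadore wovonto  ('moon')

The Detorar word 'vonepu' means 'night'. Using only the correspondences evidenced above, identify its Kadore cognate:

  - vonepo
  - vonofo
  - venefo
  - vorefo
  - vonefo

vonefo

vovapu ~ vovafo — Detorar p corresponds to Kadore f between vowels (before a back vowel).
vovapu ~ vovafo — Detorar u corresponds to Kadore o word-finally.
Applying these to Detorar 'vonepu':
  vonepu → vonefu   (p→f between vowels (before a back vowel))
  vonefu → vonefo   (u→o word-finally)
So the Kadore cognate is 'vonefo'.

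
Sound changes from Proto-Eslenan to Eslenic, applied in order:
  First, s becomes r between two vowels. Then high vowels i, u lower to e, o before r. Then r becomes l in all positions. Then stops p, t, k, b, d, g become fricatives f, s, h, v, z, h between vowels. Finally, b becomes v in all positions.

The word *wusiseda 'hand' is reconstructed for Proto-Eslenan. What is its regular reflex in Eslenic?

Eslenic: *wusiseda
  wusiseda → wurireda   [rhotacism]
  wurireda → worereda   [pre-rhotic lowering]
  worereda → woleleda   [unconditioned shift]
  woleleda → woleleza   [intervocalic lenition]
  woleleza (rule 5 does not apply)
  giving Eslenic woleleza.

woleleza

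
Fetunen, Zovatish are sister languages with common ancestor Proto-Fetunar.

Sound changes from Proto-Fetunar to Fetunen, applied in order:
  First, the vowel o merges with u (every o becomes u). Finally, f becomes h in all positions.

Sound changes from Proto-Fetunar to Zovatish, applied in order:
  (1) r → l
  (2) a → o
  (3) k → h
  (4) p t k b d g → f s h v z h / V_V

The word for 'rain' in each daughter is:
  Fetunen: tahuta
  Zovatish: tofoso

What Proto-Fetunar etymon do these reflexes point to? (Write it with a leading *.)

*tafota

Position 3: Fetunen has h, Zovatish has f. Taking the neighbouring segments as reconstructed: Fetunen h could go back to *f or *h; Zovatish f could go back to *p or *f — the one source consistent with every daughter is *f.
Position 2: Fetunen has a, Zovatish has o. Fetunen preserves a here (none of its changes turn any other segment into a), so the proto-segment is *a.
Position 5: Fetunen has t, Zovatish has s. Fetunen preserves t here (none of its changes turn any other segment into t), so the proto-segment is *t.
Verify the candidate proto-form against each daughter:
Fetunen: *tafota
  tafota → tafuta   [vowel merger]
  tafuta → tahuta   [unconditioned shift]
  giving Fetunen tahuta.
Zovatish: *tafota > tofoto > tofoso  (by vowel merger, intervocalic lenition)
*tafota is the unique common source.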